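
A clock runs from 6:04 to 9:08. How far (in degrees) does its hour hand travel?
The hour hand moves 0.5 degrees per minute.
Time elapsed: 9:08 - 6:04 = 184 minutes
Angular displacement: 184 x 0.5 = 92 degrees

Final answer: 92 degrees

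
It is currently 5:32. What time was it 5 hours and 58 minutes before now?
Starting time: 5:32 = 332 total minutes past 12:00
Subtracting: 5 hours and 58 minutes = 358 minutes
332 - 358 = -26 (negative, add 12 hours = 720) = 694 minutes
= 11 hours and 34 minutes past 12:00 = 11:34

Final answer: 11:34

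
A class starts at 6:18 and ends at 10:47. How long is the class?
From 6:18 to 10:47:
(10 x 60 + 47) - (6 x 60 + 18) = 647 - 378 = 269 minutes
= 4 hours and 29 minutes

Final answer: 4 hours and 29 minutes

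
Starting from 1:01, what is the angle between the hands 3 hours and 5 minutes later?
First find the time 3 hours and 5 minutes after 1:01.
Total minutes: 1 x 60 + 1 + 3 x 60 + 5 = 246.
246 mod 720 = 246 minutes = 4:06.
Now compute the angle at 4:06:
Hour hand: 4 x 30 + 6 x 0.5 = 123 degrees
Minute hand: 6 x 6 = 36 degrees
Difference: |123 - 36| = 87 degrees
The angle is 87 degrees

Final answer: 87 degrees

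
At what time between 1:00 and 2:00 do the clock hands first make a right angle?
At t minutes past 1:00, the hour hand is at 30 x 1 + 0.5t degrees and the minute hand is at 6t degrees.
The smaller angle between them is 90 degrees when |30H - 5.5t| = 90 or |30H - 5.5t| = 270.
With H = 1, solve 30 x 1 - 5.5t = +/- target for each target:
  t = (30 x 1 - 90) / 5.5 = -10.91 (outside (0, 60))
  t = (30 x 1 + 90) / 5.5 = 21.82
  t = (30 x 1 - 270) / 5.5 = -43.64 (outside (0, 60))
  t = (30 x 1 + 270) / 5.5 = 54.55
Valid solutions in (0, 60): {21.82, 54.55} minutes.
First occurrence: t = 21.82 minutes.
The hands are at right angles at 21.82 minutes past 1:00.

Final answer: 21.82 minutes past 1:00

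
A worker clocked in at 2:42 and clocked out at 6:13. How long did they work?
From 2:42 to 6:13:
(6 x 60 + 13) - (2 x 60 + 42) = 373 - 162 = 211 minutes
= 3 hours and 31 minutes

Final answer: 3 hours and 31 minutes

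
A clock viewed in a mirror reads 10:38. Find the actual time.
Reflection across the vertical (12-6) axis maps a hand at angle A degrees to (360 - A) degrees, which sends a reading of T minutes past 12:00 to (720 - T) minutes past 12:00.
Mirror reads 10:38 = 638 minutes past 12:00.
Actual time: (720 - 638) mod 720 = 82 minutes = 1:22.

Final answer: 1:22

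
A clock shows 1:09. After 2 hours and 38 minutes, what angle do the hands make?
First find the time 2 hours and 38 minutes after 1:09.
Total minutes: 1 x 60 + 9 + 2 x 60 + 38 = 227.
227 mod 720 = 227 minutes = 3:47.
Now compute the angle at 3:47:
Hour hand: 3 x 30 + 47 x 0.5 = 113.5 degrees
Minute hand: 47 x 6 = 282 degrees
Difference: |113.5 - 282| = 168.5 degrees
The angle is 168.5 degrees

Final answer: 168.5 degrees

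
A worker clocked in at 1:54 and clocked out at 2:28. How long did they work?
From 1:54 to 2:28:
(2 x 60 + 28) - (1 x 60 + 54) = 148 - 114 = 34 minutes
= 34 minutes

Final answer: 34 minutes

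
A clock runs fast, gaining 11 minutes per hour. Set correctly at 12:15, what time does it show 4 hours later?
For every 60 true minutes, the faulty clock advances 60 + 11 = 71 minutes.
True elapsed: 4 hours = 240 minutes.
Faulty clock advances: 240 x 71/60 = 284 minutes (drift: 44 minutes ahead).
Shown time: 12:15 + 284 minutes = 4:59.

Final answer: 4:59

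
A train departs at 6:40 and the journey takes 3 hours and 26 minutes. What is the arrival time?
Starting time: 6:40
Adding 26 minutes to 40 minutes: 40 + 26 = 66 minutes = 1 hour and 6 minutes
Adding 3 hours: 6 + 3 + 1 (carry) = 10
Final time: 10:06

Final answer: 10:06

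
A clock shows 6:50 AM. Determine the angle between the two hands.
Hour hand position: 6 x 30 + 50 x 0.5 = 205 degrees
Minute hand position: 50 x 6 = 300 degrees
Difference: |205 - 300| = 95 degrees
The angle between the hands is 95 degrees

Final answer: 95 degrees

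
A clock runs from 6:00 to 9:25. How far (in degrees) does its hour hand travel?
The hour hand moves 0.5 degrees per minute.
Time elapsed: 9:25 - 6:00 = 205 minutes
Angular displacement: 205 x 0.5 = 102.5 degrees

Final answer: 102.5 degrees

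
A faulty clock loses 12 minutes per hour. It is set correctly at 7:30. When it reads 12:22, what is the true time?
For every 60 true minutes, the faulty clock advances 48 minutes, so 1 faulty-clock minute corresponds to 60/48 true minutes.
From 7:30 to 12:22 on the faulty dial is 292 minutes.
True elapsed: 292 x 60/48 = 365 minutes = 6 hours and 5 minutes.
True time: 7:30 + 6 hours and 5 minutes = 1:35.

Final answer: 1:35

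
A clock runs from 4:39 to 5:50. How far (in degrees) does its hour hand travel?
The hour hand moves 0.5 degrees per minute.
Time elapsed: 5:50 - 4:39 = 71 minutes
Angular displacement: 71 x 0.5 = 35.5 degrees

Final answer: 35.5 degrees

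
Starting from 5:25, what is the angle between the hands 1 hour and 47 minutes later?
First find the time 1 hour and 47 minutes after 5:25.
Total minutes: 5 x 60 + 25 + 1 x 60 + 47 = 432.
432 mod 720 = 432 minutes = 7:12.
Now compute the angle at 7:12:
Hour hand: 7 x 30 + 12 x 0.5 = 216 degrees
Minute hand: 12 x 6 = 72 degrees
Difference: |216 - 72| = 144 degrees
The angle is 144 degrees

Final answer: 144 degrees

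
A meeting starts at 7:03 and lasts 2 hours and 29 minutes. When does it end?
Starting time: 7:03
Adding 29 minutes to 3 minutes: 3 + 29 = 32 minutes
Adding 2 hours: 7 + 2 = 9
Final time: 9:32

Final answer: 9:32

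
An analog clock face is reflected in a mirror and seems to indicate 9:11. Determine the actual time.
Reflection across the vertical (12-6) axis maps a hand at angle A degrees to (360 - A) degrees, which sends a reading of T minutes past 12:00 to (720 - T) minutes past 12:00.
Mirror reads 9:11 = 551 minutes past 12:00.
Actual time: (720 - 551) mod 720 = 169 minutes = 2:49.

Final answer: 2:49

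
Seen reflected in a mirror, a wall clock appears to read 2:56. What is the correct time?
Reflection across the vertical (12-6) axis maps a hand at angle A degrees to (360 - A) degrees, which sends a reading of T minutes past 12:00 to (720 - T) minutes past 12:00.
Mirror reads 2:56 = 176 minutes past 12:00.
Actual time: (720 - 176) mod 720 = 544 minutes = 9:04.

Final answer: 9:04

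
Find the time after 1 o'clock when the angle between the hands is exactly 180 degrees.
For hands to be 180 degrees apart: |30H - 5.5t| = 180
With H = 1: t = (30 x 1 + 180)/5.5 = 38.18 or t = (30 x 1 - 180)/5.5 = -27.27
First valid solution (0 < t < 60): t = 38.18 minutes
The hands are opposite at 38.18 minutes past 1:00.

Final answer: 38.18 minutes past 1:00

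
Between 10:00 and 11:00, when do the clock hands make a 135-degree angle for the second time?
At t minutes past 10:00, the hour hand is at 30 x 10 + 0.5t degrees and the minute hand is at 6t degrees.
The smaller angle between them is 135 degrees when |30H - 5.5t| = 135 or |30H - 5.5t| = 225.
With H = 10, solve 30 x 10 - 5.5t = +/- target for each target:
  t = (30 x 10 - 135) / 5.5 = 30
  t = (30 x 10 + 135) / 5.5 = 79.09 (outside (0, 60))
  t = (30 x 10 - 225) / 5.5 = 13.64
  t = (30 x 10 + 225) / 5.5 = 95.45 (outside (0, 60))
Valid solutions in (0, 60): {13.64, 30} minutes.
The second occurrence is t = 30 minutes.
The hands form a 135-degree angle at 30 minutes past 10:00.

Final answer: 30 minutes past 10:00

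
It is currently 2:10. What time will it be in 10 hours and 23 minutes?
Starting time: 2:10
Adding 23 minutes to 10 minutes: 10 + 23 = 33 minutes
Adding 10 hours: 2 + 10 = 12
Final time: 12:33

Final answer: 12:33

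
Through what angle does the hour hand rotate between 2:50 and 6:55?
The hour hand moves 0.5 degrees per minute.
Time elapsed: 6:55 - 2:50 = 245 minutes
Angular displacement: 245 x 0.5 = 122.5 degrees

Final answer: 122.5 degrees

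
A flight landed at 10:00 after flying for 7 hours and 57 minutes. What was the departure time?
Starting time: 10:00 = 600 total minutes past 12:00
Subtracting: 7 hours and 57 minutes = 477 minutes
600 - 477 = 123 minutes
= 2 hours and 3 minutes past 12:00 = 2:03

Final answer: 2:03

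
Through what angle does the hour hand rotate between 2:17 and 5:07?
The hour hand moves 0.5 degrees per minute.
Time elapsed: 5:07 - 2:17 = 170 minutes
Angular displacement: 170 x 0.5 = 85 degrees

Final answer: 85 degrees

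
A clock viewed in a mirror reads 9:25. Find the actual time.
Reflection across the vertical (12-6) axis maps a hand at angle A degrees to (360 - A) degrees, which sends a reading of T minutes past 12:00 to (720 - T) minutes past 12:00.
Mirror reads 9:25 = 565 minutes past 12:00.
Actual time: (720 - 565) mod 720 = 155 minutes = 2:35.

Final answer: 2:35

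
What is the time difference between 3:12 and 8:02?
From 3:12 to 8:02:
(8 x 60 + 2) - (3 x 60 + 12) = 482 - 192 = 290 minutes
= 4 hours and 50 minutes

Final answer: 4 hours and 50 minutes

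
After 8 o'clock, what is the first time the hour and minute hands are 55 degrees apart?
At t minutes past 8:00, the hour hand is at 30 x 8 + 0.5t degrees and the minute hand is at 6t degrees.
The smaller angle between them is 55 degrees when |30H - 5.5t| = 55 or |30H - 5.5t| = 305.
With H = 8, solve 30 x 8 - 5.5t = +/- target for each target:
  t = (30 x 8 - 55) / 5.5 = 33.64
  t = (30 x 8 + 55) / 5.5 = 53.64
  t = (30 x 8 - 305) / 5.5 = -11.82 (outside (0, 60))
  t = (30 x 8 + 305) / 5.5 = 99.09 (outside (0, 60))
Valid solutions in (0, 60): {33.64, 53.64} minutes.
The first occurrence is t = 33.64 minutes.
The hands form a 55-degree angle at 33.64 minutes past 8:00.

Final answer: 33.64 minutes past 8:00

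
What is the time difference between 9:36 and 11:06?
From 9:36 to 11:06:
(11 x 60 + 6) - (9 x 60 + 36) = 666 - 576 = 90 minutes
= 1 hour and 30 minutes

Final answer: 1 hour and 30 minutes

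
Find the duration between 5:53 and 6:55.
From 5:53 to 6:55:
(6 x 60 + 55) - (5 x 60 + 53) = 415 - 353 = 62 minutes
= 1 hour and 2 minutes

Final answer: 1 hour and 2 minutes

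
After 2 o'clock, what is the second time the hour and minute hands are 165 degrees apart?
At t minutes past 2:00, the hour hand is at 30 x 2 + 0.5t degrees and the minute hand is at 6t degrees.
The smaller angle between them is 165 degrees when |30H - 5.5t| = 165 or |30H - 5.5t| = 195.
With H = 2, solve 30 x 2 - 5.5t = +/- target for each target:
  t = (30 x 2 - 165) / 5.5 = -19.09 (outside (0, 60))
  t = (30 x 2 + 165) / 5.5 = 40.91
  t = (30 x 2 - 195) / 5.5 = -24.55 (outside (0, 60))
  t = (30 x 2 + 195) / 5.5 = 46.36
Valid solutions in (0, 60): {40.91, 46.36} minutes.
The second occurrence is t = 46.36 minutes.
The hands form a 165-degree angle at 46.36 minutes past 2:00.

Final answer: 46.36 minutes past 2:00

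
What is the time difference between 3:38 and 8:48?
From 3:38 to 8:48:
(8 x 60 + 48) - (3 x 60 + 38) = 528 - 218 = 310 minutes
= 5 hours and 10 minutes

Final answer: 5 hours and 10 minutes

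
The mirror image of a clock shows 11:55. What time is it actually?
Reflection across the vertical (12-6) axis maps a hand at angle A degrees to (360 - A) degrees, which sends a reading of T minutes past 12:00 to (720 - T) minutes past 12:00.
Mirror reads 11:55 = 715 minutes past 12:00.
Actual time: (720 - 715) mod 720 = 5 minutes = 12:05.

Final answer: 12:05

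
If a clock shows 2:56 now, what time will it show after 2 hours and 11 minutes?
Starting time: 2:56
Adding 11 minutes to 56 minutes: 56 + 11 = 67 minutes = 1 hour and 7 minutes
Adding 2 hours: 2 + 2 + 1 (carry) = 5
Final time: 5:07

Final answer: 5:07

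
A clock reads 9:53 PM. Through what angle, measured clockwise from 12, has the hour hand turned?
The hour hand moves 30 degrees per hour and 0.5 degrees per minute.
At 9:53: (9) x 30 + 53 x 0.5 = 270 + 26.5 = 296.5 degrees

Final answer: 296.5 degrees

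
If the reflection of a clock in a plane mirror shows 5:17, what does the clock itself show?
Reflection across the vertical (12-6) axis maps a hand at angle A degrees to (360 - A) degrees, which sends a reading of T minutes past 12:00 to (720 - T) minutes past 12:00.
Mirror reads 5:17 = 317 minutes past 12:00.
Actual time: (720 - 317) mod 720 = 403 minutes = 6:43.

Final answer: 6:43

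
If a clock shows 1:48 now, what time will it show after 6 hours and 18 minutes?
Starting time: 1:48
Adding 18 minutes to 48 minutes: 48 + 18 = 66 minutes = 1 hour and 6 minutes
Adding 6 hours: 1 + 6 + 1 (carry) = 8
Final time: 8:06

Final answer: 8:06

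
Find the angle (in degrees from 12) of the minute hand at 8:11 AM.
The minute hand moves 6 degrees per minute.
At 8:11: 11 x 6 = 66 degrees

Final answer: 66 degrees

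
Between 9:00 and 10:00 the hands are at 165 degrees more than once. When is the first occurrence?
At t minutes past 9:00, the hour hand is at 30 x 9 + 0.5t degrees and the minute hand is at 6t degrees.
The smaller angle between them is 165 degrees when |30H - 5.5t| = 165 or |30H - 5.5t| = 195.
With H = 9, solve 30 x 9 - 5.5t = +/- target for each target:
  t = (30 x 9 - 165) / 5.5 = 19.09
  t = (30 x 9 + 165) / 5.5 = 79.09 (outside (0, 60))
  t = (30 x 9 - 195) / 5.5 = 13.64
  t = (30 x 9 + 195) / 5.5 = 84.55 (outside (0, 60))
Valid solutions in (0, 60): {13.64, 19.09} minutes.
The first occurrence is t = 13.64 minutes.
The hands form a 165-degree angle at 13.64 minutes past 9:00.

Final answer: 13.64 minutes past 9:00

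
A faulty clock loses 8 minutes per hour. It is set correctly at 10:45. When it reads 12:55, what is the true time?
For every 60 true minutes, the faulty clock advances 52 minutes, so 1 faulty-clock minute corresponds to 60/52 true minutes.
From 10:45 to 12:55 on the faulty dial is 130 minutes.
True elapsed: 130 x 60/52 = 150 minutes = 2 hours and 30 minutes.
True time: 10:45 + 2 hours and 30 minutes = 1:15.

Final answer: 1:15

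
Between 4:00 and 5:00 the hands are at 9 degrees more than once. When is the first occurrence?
At t minutes past 4:00, the hour hand is at 30 x 4 + 0.5t degrees and the minute hand is at 6t degrees.
The smaller angle between them is 9 degrees when |30H - 5.5t| = 9 or |30H - 5.5t| = 351.
With H = 4, solve 30 x 4 - 5.5t = +/- target for each target:
  t = (30 x 4 - 9) / 5.5 = 20.18
  t = (30 x 4 + 9) / 5.5 = 23.45
  t = (30 x 4 - 351) / 5.5 = -42 (outside (0, 60))
  t = (30 x 4 + 351) / 5.5 = 85.64 (outside (0, 60))
Valid solutions in (0, 60): {20.18, 23.45} minutes.
The first occurrence is t = 20.18 minutes.
The hands form a 9-degree angle at 20.18 minutes past 4:00.

Final answer: 20.18 minutes past 4:00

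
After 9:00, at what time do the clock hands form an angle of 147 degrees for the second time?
At t minutes past 9:00, the hour hand is at 30 x 9 + 0.5t degrees and the minute hand is at 6t degrees.
The smaller angle between them is 147 degrees when |30H - 5.5t| = 147 or |30H - 5.5t| = 213.
With H = 9, solve 30 x 9 - 5.5t = +/- target for each target:
  t = (30 x 9 - 147) / 5.5 = 22.36
  t = (30 x 9 + 147) / 5.5 = 75.82 (outside (0, 60))
  t = (30 x 9 - 213) / 5.5 = 10.36
  t = (30 x 9 + 213) / 5.5 = 87.82 (outside (0, 60))
Valid solutions in (0, 60): {10.36, 22.36} minutes.
The second occurrence is t = 22.36 minutes.
The hands form a 147-degree angle at 22.36 minutes past 9:00.

Final answer: 22.36 minutes past 9:00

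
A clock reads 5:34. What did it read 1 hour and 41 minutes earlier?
Starting time: 5:34 = 334 total minutes past 12:00
Subtracting: 1 hour and 41 minutes = 101 minutes
334 - 101 = 233 minutes
= 3 hours and 53 minutes past 12:00 = 3:53

Final answer: 3:53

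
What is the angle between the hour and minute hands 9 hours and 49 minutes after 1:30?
First find the time 9 hours and 49 minutes after 1:30.
Total minutes: 1 x 60 + 30 + 9 x 60 + 49 = 679.
679 mod 720 = 679 minutes = 11:19.
Now compute the angle at 11:19:
Hour hand: 11 x 30 + 19 x 0.5 = 339.5 degrees
Minute hand: 19 x 6 = 114 degrees
Difference: |339.5 - 114| = 225.5 degrees
Smaller angle: 360 - 225.5 = 134.5 degrees

Final answer: 134.5 degrees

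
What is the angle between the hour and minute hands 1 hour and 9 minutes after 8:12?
First find the time 1 hour and 9 minutes after 8:12.
Total minutes: 8 x 60 + 12 + 1 x 60 + 9 = 561.
561 mod 720 = 561 minutes = 9:21.
Now compute the angle at 9:21:
Hour hand: 9 x 30 + 21 x 0.5 = 280.5 degrees
Minute hand: 21 x 6 = 126 degrees
Difference: |280.5 - 126| = 154.5 degrees
The angle is 154.5 degrees

Final answer: 154.5 degrees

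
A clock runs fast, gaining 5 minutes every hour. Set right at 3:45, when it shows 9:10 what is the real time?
For every 60 true minutes, the faulty clock advances 65 minutes, so 1 faulty-clock minute corresponds to 60/65 true minutes.
From 3:45 to 9:10 on the faulty dial is 325 minutes.
True elapsed: 325 x 60/65 = 300 minutes = 5 hours.
True time: 3:45 + 5 hours = 8:45.

Final answer: 8:45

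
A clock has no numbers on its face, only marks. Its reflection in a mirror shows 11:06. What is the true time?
Reflection across the vertical (12-6) axis maps a hand at angle A degrees to (360 - A) degrees, which sends a reading of T minutes past 12:00 to (720 - T) minutes past 12:00.
Mirror reads 11:06 = 666 minutes past 12:00.
Actual time: (720 - 666) mod 720 = 54 minutes = 12:54.

Final answer: 12:54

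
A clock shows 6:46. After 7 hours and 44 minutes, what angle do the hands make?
First find the time 7 hours and 44 minutes after 6:46.
Total minutes: 6 x 60 + 46 + 7 x 60 + 44 = 870.
870 mod 720 = 150 minutes = 2:30.
Now compute the angle at 2:30:
Hour hand: 2 x 30 + 30 x 0.5 = 75 degrees
Minute hand: 30 x 6 = 180 degrees
Difference: |75 - 180| = 105 degrees
The angle is 105 degrees

Final answer: 105 degrees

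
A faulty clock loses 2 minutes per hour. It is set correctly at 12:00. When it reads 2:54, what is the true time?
For every 60 true minutes, the faulty clock advances 58 minutes, so 1 faulty-clock minute corresponds to 60/58 true minutes.
From 12:00 to 2:54 on the faulty dial is 174 minutes.
True elapsed: 174 x 60/58 = 180 minutes = 3 hours.
True time: 12:00 + 3 hours = 3:00.

Final answer: 3:00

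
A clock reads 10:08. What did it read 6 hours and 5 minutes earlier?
Starting time: 10:08 = 608 total minutes past 12:00
Subtracting: 6 hours and 5 minutes = 365 minutes
608 - 365 = 243 minutes
= 4 hours and 3 minutes past 12:00 = 4:03

Final answer: 4:03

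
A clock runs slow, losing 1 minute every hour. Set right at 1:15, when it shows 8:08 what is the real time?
For every 60 true minutes, the faulty clock advances 59 minutes, so 1 faulty-clock minute corresponds to 60/59 true minutes.
From 1:15 to 8:08 on the faulty dial is 413 minutes.
True elapsed: 413 x 60/59 = 420 minutes = 7 hours.
True time: 1:15 + 7 hours = 8:15.

Final answer: 8:15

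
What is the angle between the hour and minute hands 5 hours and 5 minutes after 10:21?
First find the time 5 hours and 5 minutes after 10:21.
Total minutes: 10 x 60 + 21 + 5 x 60 + 5 = 926.
926 mod 720 = 206 minutes = 3:26.
Now compute the angle at 3:26:
Hour hand: 3 x 30 + 26 x 0.5 = 103 degrees
Minute hand: 26 x 6 = 156 degrees
Difference: |103 - 156| = 53 degrees
The angle is 53 degrees

Final answer: 53 degrees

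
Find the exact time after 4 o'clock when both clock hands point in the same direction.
The minute hand gains 5.5 degrees per minute on the hour hand.
At 4:00, the hour hand is at 120 degrees and the minute hand is at 0 degrees.
The gap is 120 degrees. Time to close: 120/5.5 = 60 x 4/11 = 21.82 minutes.
The hands overlap at 21.82 minutes past 4:00.

Final answer: 21.82 minutes past 4:00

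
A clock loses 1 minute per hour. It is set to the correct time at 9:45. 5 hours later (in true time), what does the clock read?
For every 60 true minutes, the faulty clock advances 60 - 1 = 59 minutes.
True elapsed: 5 hours = 300 minutes.
Faulty clock advances: 300 x 59/60 = 295 minutes (drift: 5 minutes behind).
Shown time: 9:45 + 295 minutes = 2:40.

Final answer: 2:40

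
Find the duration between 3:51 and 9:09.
From 3:51 to 9:09:
(9 x 60 + 9) - (3 x 60 + 51) = 549 - 231 = 318 minutes
= 5 hours and 18 minutes

Final answer: 5 hours and 18 minutes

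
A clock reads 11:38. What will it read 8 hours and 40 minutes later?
Starting time: 11:38
Adding 40 minutes to 38 minutes: 38 + 40 = 78 minutes = 1 hour and 18 minutes
Adding 8 hours: 11 + 8 + 1 (carry) = 20 - 12 = 8
Final time: 8:18

Final answer: 8:18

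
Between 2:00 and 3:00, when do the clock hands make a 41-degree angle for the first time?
At t minutes past 2:00, the hour hand is at 30 x 2 + 0.5t degrees and the minute hand is at 6t degrees.
The smaller angle between them is 41 degrees when |30H - 5.5t| = 41 or |30H - 5.5t| = 319.
With H = 2, solve 30 x 2 - 5.5t = +/- target for each target:
  t = (30 x 2 - 41) / 5.5 = 3.45
  t = (30 x 2 + 41) / 5.5 = 18.36
  t = (30 x 2 - 319) / 5.5 = -47.09 (outside (0, 60))
  t = (30 x 2 + 319) / 5.5 = 68.91 (outside (0, 60))
Valid solutions in (0, 60): {3.45, 18.36} minutes.
The first occurrence is t = 3.45 minutes.
The hands form a 41-degree angle at 3.45 minutes past 2:00.

Final answer: 3.45 minutes past 2:00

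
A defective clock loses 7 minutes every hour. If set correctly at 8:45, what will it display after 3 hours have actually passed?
For every 60 true minutes, the faulty clock advances 60 - 7 = 53 minutes.
True elapsed: 3 hours = 180 minutes.
Faulty clock advances: 180 x 53/60 = 159 minutes (drift: 21 minutes behind).
Shown time: 8:45 + 159 minutes = 11:24.

Final answer: 11:24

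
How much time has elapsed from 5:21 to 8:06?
From 5:21 to 8:06:
(8 x 60 + 6) - (5 x 60 + 21) = 486 - 321 = 165 minutes
= 2 hours and 45 minutes

Final answer: 2 hours and 45 minutes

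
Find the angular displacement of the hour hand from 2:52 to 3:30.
The hour hand moves 0.5 degrees per minute.
Time elapsed: 3:30 - 2:52 = 38 minutes
Angular displacement: 38 x 0.5 = 19 degrees

Final answer: 19 degrees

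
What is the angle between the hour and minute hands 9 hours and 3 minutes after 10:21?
First find the time 9 hours and 3 minutes after 10:21.
Total minutes: 10 x 60 + 21 + 9 x 60 + 3 = 1164.
1164 mod 720 = 444 minutes = 7:24.
Now compute the angle at 7:24:
Hour hand: 7 x 30 + 24 x 0.5 = 222 degrees
Minute hand: 24 x 6 = 144 degrees
Difference: |222 - 144| = 78 degrees
The angle is 78 degrees

Final answer: 78 degrees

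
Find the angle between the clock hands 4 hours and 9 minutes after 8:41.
First find the time 4 hours and 9 minutes after 8:41.
Total minutes: 8 x 60 + 41 + 4 x 60 + 9 = 770.
770 mod 720 = 50 minutes = 12:50.
Now compute the angle at 12:50:
Hour hand: 0 x 30 + 50 x 0.5 = 25 degrees
Minute hand: 50 x 6 = 300 degrees
Difference: |25 - 300| = 275 degrees
Smaller angle: 360 - 275 = 85 degrees

Final answer: 85 degrees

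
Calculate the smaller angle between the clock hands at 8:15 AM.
Hour hand position: 8 x 30 + 15 x 0.5 = 247.5 degrees
Minute hand position: 15 x 6 = 90 degrees
Difference: |247.5 - 90| = 157.5 degrees
The angle between the hands is 157.5 degrees

Final answer: 157.5 degrees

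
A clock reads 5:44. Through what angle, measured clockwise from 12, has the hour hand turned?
The hour hand moves 30 degrees per hour and 0.5 degrees per minute.
At 5:44: (5) x 30 + 44 x 0.5 = 150 + 22 = 172 degrees

Final answer: 172 degrees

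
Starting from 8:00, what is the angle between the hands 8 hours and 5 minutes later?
First find the time 8 hours and 5 minutes after 8:00.
Total minutes: 8 x 60 + 0 + 8 x 60 + 5 = 965.
965 mod 720 = 245 minutes = 4:05.
Now compute the angle at 4:05:
Hour hand: 4 x 30 + 5 x 0.5 = 122.5 degrees
Minute hand: 5 x 6 = 30 degrees
Difference: |122.5 - 30| = 92.5 degrees
The angle is 92.5 degrees

Final answer: 92.5 degrees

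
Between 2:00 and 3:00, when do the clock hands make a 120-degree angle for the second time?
At t minutes past 2:00, the hour hand is at 30 x 2 + 0.5t degrees and the minute hand is at 6t degrees.
The smaller angle between them is 120 degrees when |30H - 5.5t| = 120 or |30H - 5.5t| = 240.
With H = 2, solve 30 x 2 - 5.5t = +/- target for each target:
  t = (30 x 2 - 120) / 5.5 = -10.91 (outside (0, 60))
  t = (30 x 2 + 120) / 5.5 = 32.73
  t = (30 x 2 - 240) / 5.5 = -32.73 (outside (0, 60))
  t = (30 x 2 + 240) / 5.5 = 54.55
Valid solutions in (0, 60): {32.73, 54.55} minutes.
The second occurrence is t = 54.55 minutes.
The hands form a 120-degree angle at 54.55 minutes past 2:00.

Final answer: 54.55 minutes past 2:00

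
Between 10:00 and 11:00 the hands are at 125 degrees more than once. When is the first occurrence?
At t minutes past 10:00, the hour hand is at 30 x 10 + 0.5t degrees and the minute hand is at 6t degrees.
The smaller angle between them is 125 degrees when |30H - 5.5t| = 125 or |30H - 5.5t| = 235.
With H = 10, solve 30 x 10 - 5.5t = +/- target for each target:
  t = (30 x 10 - 125) / 5.5 = 31.82
  t = (30 x 10 + 125) / 5.5 = 77.27 (outside (0, 60))
  t = (30 x 10 - 235) / 5.5 = 11.82
  t = (30 x 10 + 235) / 5.5 = 97.27 (outside (0, 60))
Valid solutions in (0, 60): {11.82, 31.82} minutes.
The first occurrence is t = 11.82 minutes.
The hands form a 125-degree angle at 11.82 minutes past 10:00.

Final answer: 11.82 minutes past 10:00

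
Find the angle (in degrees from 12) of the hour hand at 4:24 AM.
The hour hand moves 30 degrees per hour and 0.5 degrees per minute.
At 4:24: (4) x 30 + 24 x 0.5 = 120 + 12 = 132 degrees

Final answer: 132 degrees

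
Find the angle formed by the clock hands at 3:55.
Hour hand position: 3 x 30 + 55 x 0.5 = 117.5 degrees
Minute hand position: 55 x 6 = 330 degrees
Difference: |117.5 - 330| = 212.5 degrees
Since 212.5 > 180, the smaller angle is 360 - 212.5 = 147.5 degrees

Final answer: 147.5 degrees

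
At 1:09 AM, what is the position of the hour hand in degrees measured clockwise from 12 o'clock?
The hour hand moves 30 degrees per hour and 0.5 degrees per minute.
At 1:09: (1) x 30 + 9 x 0.5 = 30 + 4.5 = 34.5 degrees

Final answer: 34.5 degrees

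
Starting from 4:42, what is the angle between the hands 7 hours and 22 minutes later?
First find the time 7 hours and 22 minutes after 4:42.
Total minutes: 4 x 60 + 42 + 7 x 60 + 22 = 724.
724 mod 720 = 4 minutes = 12:04.
Now compute the angle at 12:04:
Hour hand: 0 x 30 + 4 x 0.5 = 2 degrees
Minute hand: 4 x 6 = 24 degrees
Difference: |2 - 24| = 22 degrees
The angle is 22 degrees

Final answer: 22 degrees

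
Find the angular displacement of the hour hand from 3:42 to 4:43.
The hour hand moves 0.5 degrees per minute.
Time elapsed: 4:43 - 3:42 = 61 minutes
Angular displacement: 61 x 0.5 = 30.5 degrees

Final answer: 30.5 degrees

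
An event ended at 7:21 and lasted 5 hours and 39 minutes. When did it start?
Starting time: 7:21 = 441 total minutes past 12:00
Subtracting: 5 hours and 39 minutes = 339 minutes
441 - 339 = 102 minutes
= 1 hour and 42 minutes past 12:00 = 1:42

Final answer: 1:42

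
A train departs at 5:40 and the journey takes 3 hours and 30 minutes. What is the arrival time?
Starting time: 5:40
Adding 30 minutes to 40 minutes: 40 + 30 = 70 minutes = 1 hour and 10 minutes
Adding 3 hours: 5 + 3 + 1 (carry) = 9
Final time: 9:10

Final answer: 9:10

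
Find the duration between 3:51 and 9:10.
From 3:51 to 9:10:
(9 x 60 + 10) - (3 x 60 + 51) = 550 - 231 = 319 minutes
= 5 hours and 19 minutes

Final answer: 5 hours and 19 minutes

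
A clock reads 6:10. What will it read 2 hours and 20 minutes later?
Starting time: 6:10
Adding 20 minutes to 10 minutes: 10 + 20 = 30 minutes
Adding 2 hours: 6 + 2 = 8
Final time: 8:30

Final answer: 8:30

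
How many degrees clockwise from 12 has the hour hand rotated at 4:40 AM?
The hour hand moves 30 degrees per hour and 0.5 degrees per minute.
At 4:40: (4) x 30 + 40 x 0.5 = 120 + 20 = 140 degrees

Final answer: 140 degrees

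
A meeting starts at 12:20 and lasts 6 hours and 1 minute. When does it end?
Starting time: 12:20
Adding 1 minute to 20 minutes: 20 + 1 = 21 minutes
Adding 6 hours: 12 + 6 = 18 - 12 = 6
Final time: 6:21

Final answer: 6:21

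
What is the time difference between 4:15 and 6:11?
From 4:15 to 6:11:
(6 x 60 + 11) - (4 x 60 + 15) = 371 - 255 = 116 minutes
= 1 hour and 56 minutes

Final answer: 1 hour and 56 minutes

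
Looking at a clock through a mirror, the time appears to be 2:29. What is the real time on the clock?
Reflection across the vertical (12-6) axis maps a hand at angle A degrees to (360 - A) degrees, which sends a reading of T minutes past 12:00 to (720 - T) minutes past 12:00.
Mirror reads 2:29 = 149 minutes past 12:00.
Actual time: (720 - 149) mod 720 = 571 minutes = 9:31.

Final answer: 9:31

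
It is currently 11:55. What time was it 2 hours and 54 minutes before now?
Starting time: 11:55 = 715 total minutes past 12:00
Subtracting: 2 hours and 54 minutes = 174 minutes
715 - 174 = 541 minutes
= 9 hours and 1 minute past 12:00 = 9:01

Final answer: 9:01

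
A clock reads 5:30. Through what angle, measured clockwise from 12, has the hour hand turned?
The hour hand moves 30 degrees per hour and 0.5 degrees per minute.
At 5:30: (5) x 30 + 30 x 0.5 = 150 + 15 = 165 degrees

Final answer: 165 degrees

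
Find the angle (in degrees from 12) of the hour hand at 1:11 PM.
The hour hand moves 30 degrees per hour and 0.5 degrees per minute.
At 1:11: (1) x 30 + 11 x 0.5 = 30 + 5.5 = 35.5 degrees

Final answer: 35.5 degrees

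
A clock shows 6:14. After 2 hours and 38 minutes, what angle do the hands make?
First find the time 2 hours and 38 minutes after 6:14.
Total minutes: 6 x 60 + 14 + 2 x 60 + 38 = 532.
532 mod 720 = 532 minutes = 8:52.
Now compute the angle at 8:52:
Hour hand: 8 x 30 + 52 x 0.5 = 266 degrees
Minute hand: 52 x 6 = 312 degrees
Difference: |266 - 312| = 46 degrees
The angle is 46 degrees

Final answer: 46 degrees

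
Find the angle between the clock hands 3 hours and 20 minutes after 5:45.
First find the time 3 hours and 20 minutes after 5:45.
Total minutes: 5 x 60 + 45 + 3 x 60 + 20 = 545.
545 mod 720 = 545 minutes = 9:05.
Now compute the angle at 9:05:
Hour hand: 9 x 30 + 5 x 0.5 = 272.5 degrees
Minute hand: 5 x 6 = 30 degrees
Difference: |272.5 - 30| = 242.5 degrees
Smaller angle: 360 - 242.5 = 117.5 degrees

Final answer: 117.5 degrees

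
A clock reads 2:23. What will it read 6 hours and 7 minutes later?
Starting time: 2:23
Adding 7 minutes to 23 minutes: 23 + 7 = 30 minutes
Adding 6 hours: 2 + 6 = 8
Final time: 8:30

Final answer: 8:30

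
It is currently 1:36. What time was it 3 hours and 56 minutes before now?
Starting time: 1:36 = 96 total minutes past 12:00
Subtracting: 3 hours and 56 minutes = 236 minutes
96 - 236 = -140 (negative, add 12 hours = 720) = 580 minutes
= 9 hours and 40 minutes past 12:00 = 9:40

Final answer: 9:40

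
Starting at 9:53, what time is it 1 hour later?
Starting time: 9:53
Adding 0 minutes to 53 minutes: 53 + 0 = 53 minutes
Adding 1 hour: 9 + 1 = 10
Final time: 10:53

Final answer: 10:53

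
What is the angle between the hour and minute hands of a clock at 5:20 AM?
Hour hand position: 5 x 30 + 20 x 0.5 = 160 degrees
Minute hand position: 20 x 6 = 120 degrees
Difference: |160 - 120| = 40 degrees
The angle between the hands is 40 degrees

Final answer: 40 degrees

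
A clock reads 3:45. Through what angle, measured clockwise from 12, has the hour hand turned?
The hour hand moves 30 degrees per hour and 0.5 degrees per minute.
At 3:45: (3) x 30 + 45 x 0.5 = 90 + 22.5 = 112.5 degrees

Final answer: 112.5 degrees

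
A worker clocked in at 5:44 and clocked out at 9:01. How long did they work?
From 5:44 to 9:01:
(9 x 60 + 1) - (5 x 60 + 44) = 541 - 344 = 197 minutes
= 3 hours and 17 minutes

Final answer: 3 hours and 17 minutes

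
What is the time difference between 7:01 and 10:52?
From 7:01 to 10:52:
(10 x 60 + 52) - (7 x 60 + 1) = 652 - 421 = 231 minutes
= 3 hours and 51 minutes

Final answer: 3 hours and 51 minutes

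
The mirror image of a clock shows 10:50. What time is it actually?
Reflection across the vertical (12-6) axis maps a hand at angle A degrees to (360 - A) degrees, which sends a reading of T minutes past 12:00 to (720 - T) minutes past 12:00.
Mirror reads 10:50 = 650 minutes past 12:00.
Actual time: (720 - 650) mod 720 = 70 minutes = 1:10.

Final answer: 1:10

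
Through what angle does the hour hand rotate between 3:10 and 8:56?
The hour hand moves 0.5 degrees per minute.
Time elapsed: 8:56 - 3:10 = 346 minutes
Angular displacement: 346 x 0.5 = 173 degrees

Final answer: 173 degrees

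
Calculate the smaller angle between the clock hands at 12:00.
Hour hand position: 0 x 30 + 0 x 0.5 = 0 degrees
Minute hand position: 0 x 6 = 0 degrees
Difference: |0 - 0| = 0 degrees
The angle between the hands is 0 degrees

Final answer: 0 degrees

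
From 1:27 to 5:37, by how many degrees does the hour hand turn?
The hour hand moves 0.5 degrees per minute.
Time elapsed: 5:37 - 1:27 = 250 minutes
Angular displacement: 250 x 0.5 = 125 degrees

Final answer: 125 degrees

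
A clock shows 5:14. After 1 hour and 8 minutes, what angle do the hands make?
First find the time 1 hour and 8 minutes after 5:14.
Total minutes: 5 x 60 + 14 + 1 x 60 + 8 = 382.
382 mod 720 = 382 minutes = 6:22.
Now compute the angle at 6:22:
Hour hand: 6 x 30 + 22 x 0.5 = 191 degrees
Minute hand: 22 x 6 = 132 degrees
Difference: |191 - 132| = 59 degrees
The angle is 59 degrees

Final answer: 59 degrees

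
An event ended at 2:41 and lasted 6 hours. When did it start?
Starting time: 2:41 = 161 total minutes past 12:00
Subtracting: 6 hours = 360 minutes
161 - 360 = -199 (negative, add 12 hours = 720) = 521 minutes
= 8 hours and 41 minutes past 12:00 = 8:41

Final answer: 8:41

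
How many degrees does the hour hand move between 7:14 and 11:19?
The hour hand moves 0.5 degrees per minute.
Time elapsed: 11:19 - 7:14 = 245 minutes
Angular displacement: 245 x 0.5 = 122.5 degrees

Final answer: 122.5 degrees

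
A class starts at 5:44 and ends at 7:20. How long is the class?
From 5:44 to 7:20:
(7 x 60 + 20) - (5 x 60 + 44) = 440 - 344 = 96 minutes
= 1 hour and 36 minutes

Final answer: 1 hour and 36 minutes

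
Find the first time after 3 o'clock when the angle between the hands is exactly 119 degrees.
At t minutes past 3:00, the hour hand is at 30 x 3 + 0.5t degrees and the minute hand is at 6t degrees.
The smaller angle between them is 119 degrees when |30H - 5.5t| = 119 or |30H - 5.5t| = 241.
With H = 3, solve 30 x 3 - 5.5t = +/- target for each target:
  t = (30 x 3 - 119) / 5.5 = -5.27 (outside (0, 60))
  t = (30 x 3 + 119) / 5.5 = 38
  t = (30 x 3 - 241) / 5.5 = -27.45 (outside (0, 60))
  t = (30 x 3 + 241) / 5.5 = 60.18 (outside (0, 60))
Valid solutions in (0, 60): {38} minutes.
The first occurrence is t = 38 minutes.
The hands form a 119-degree angle at 38 minutes past 3:00.

Final answer: 38 minutes past 3:00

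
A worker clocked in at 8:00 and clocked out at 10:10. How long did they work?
From 8:00 to 10:10:
(10 x 60 + 10) - (8 x 60 + 0) = 610 - 480 = 130 minutes
= 2 hours and 10 minutes

Final answer: 2 hours and 10 minutes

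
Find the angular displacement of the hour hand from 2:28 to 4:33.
The hour hand moves 0.5 degrees per minute.
Time elapsed: 4:33 - 2:28 = 125 minutes
Angular displacement: 125 x 0.5 = 62.5 degrees

Final answer: 62.5 degrees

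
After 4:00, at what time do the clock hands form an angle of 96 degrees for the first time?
At t minutes past 4:00, the hour hand is at 30 x 4 + 0.5t degrees and the minute hand is at 6t degrees.
The smaller angle between them is 96 degrees when |30H - 5.5t| = 96 or |30H - 5.5t| = 264.
With H = 4, solve 30 x 4 - 5.5t = +/- target for each target:
  t = (30 x 4 - 96) / 5.5 = 4.36
  t = (30 x 4 + 96) / 5.5 = 39.27
  t = (30 x 4 - 264) / 5.5 = -26.18 (outside (0, 60))
  t = (30 x 4 + 264) / 5.5 = 69.82 (outside (0, 60))
Valid solutions in (0, 60): {4.36, 39.27} minutes.
The first occurrence is t = 4.36 minutes.
The hands form a 96-degree angle at 4.36 minutes past 4:00.

Final answer: 4.36 minutes past 4:00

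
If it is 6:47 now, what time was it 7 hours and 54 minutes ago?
Starting time: 6:47 = 407 total minutes past 12:00
Subtracting: 7 hours and 54 minutes = 474 minutes
407 - 474 = -67 (negative, add 12 hours = 720) = 653 minutes
= 10 hours and 53 minutes past 12:00 = 10:53

Final answer: 10:53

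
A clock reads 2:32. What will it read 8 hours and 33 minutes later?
Starting time: 2:32
Adding 33 minutes to 32 minutes: 32 + 33 = 65 minutes = 1 hour and 5 minutes
Adding 8 hours: 2 + 8 + 1 (carry) = 11
Final time: 11:05

Final answer: 11:05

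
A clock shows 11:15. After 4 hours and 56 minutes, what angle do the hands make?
First find the time 4 hours and 56 minutes after 11:15.
Total minutes: 11 x 60 + 15 + 4 x 60 + 56 = 971.
971 mod 720 = 251 minutes = 4:11.
Now compute the angle at 4:11:
Hour hand: 4 x 30 + 11 x 0.5 = 125.5 degrees
Minute hand: 11 x 6 = 66 degrees
Difference: |125.5 - 66| = 59.5 degrees
The angle is 59.5 degrees

Final answer: 59.5 degrees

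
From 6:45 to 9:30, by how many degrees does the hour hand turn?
The hour hand moves 0.5 degrees per minute.
Time elapsed: 9:30 - 6:45 = 165 minutes
Angular displacement: 165 x 0.5 = 82.5 degrees

Final answer: 82.5 degrees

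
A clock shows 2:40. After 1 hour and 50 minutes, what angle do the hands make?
First find the time 1 hour and 50 minutes after 2:40.
Total minutes: 2 x 60 + 40 + 1 x 60 + 50 = 270.
270 mod 720 = 270 minutes = 4:30.
Now compute the angle at 4:30:
Hour hand: 4 x 30 + 30 x 0.5 = 135 degrees
Minute hand: 30 x 6 = 180 degrees
Difference: |135 - 180| = 45 degrees
The angle is 45 degrees

Final answer: 45 degrees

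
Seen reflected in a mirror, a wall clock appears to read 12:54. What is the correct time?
Reflection across the vertical (12-6) axis maps a hand at angle A degrees to (360 - A) degrees, which sends a reading of T minutes past 12:00 to (720 - T) minutes past 12:00.
Mirror reads 12:54 = 54 minutes past 12:00.
Actual time: (720 - 54) mod 720 = 666 minutes = 11:06.

Final answer: 11:06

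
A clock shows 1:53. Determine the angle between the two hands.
Hour hand position: 1 x 30 + 53 x 0.5 = 56.5 degrees
Minute hand position: 53 x 6 = 318 degrees
Difference: |56.5 - 318| = 261.5 degrees
Since 261.5 > 180, the smaller angle is 360 - 261.5 = 98.5 degrees

Final answer: 98.5 degrees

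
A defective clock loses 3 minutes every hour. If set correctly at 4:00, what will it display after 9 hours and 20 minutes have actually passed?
For every 60 true minutes, the faulty clock advances 60 - 3 = 57 minutes.
True elapsed: 9 hours and 20 minutes = 560 minutes.
Faulty clock advances: 560 x 57/60 = 532 minutes (drift: 28 minutes behind).
Shown time: 4:00 + 532 minutes = 12:52.

Final answer: 12:52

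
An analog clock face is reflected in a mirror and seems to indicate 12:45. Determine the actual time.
Reflection across the vertical (12-6) axis maps a hand at angle A degrees to (360 - A) degrees, which sends a reading of T minutes past 12:00 to (720 - T) minutes past 12:00.
Mirror reads 12:45 = 45 minutes past 12:00.
Actual time: (720 - 45) mod 720 = 675 minutes = 11:15.

Final answer: 11:15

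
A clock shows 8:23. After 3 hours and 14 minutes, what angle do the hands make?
First find the time 3 hours and 14 minutes after 8:23.
Total minutes: 8 x 60 + 23 + 3 x 60 + 14 = 697.
697 mod 720 = 697 minutes = 11:37.
Now compute the angle at 11:37:
Hour hand: 11 x 30 + 37 x 0.5 = 348.5 degrees
Minute hand: 37 x 6 = 222 degrees
Difference: |348.5 - 222| = 126.5 degrees
The angle is 126.5 degrees

Final answer: 126.5 degrees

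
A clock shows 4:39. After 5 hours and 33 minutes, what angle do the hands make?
First find the time 5 hours and 33 minutes after 4:39.
Total minutes: 4 x 60 + 39 + 5 x 60 + 33 = 612.
612 mod 720 = 612 minutes = 10:12.
Now compute the angle at 10:12:
Hour hand: 10 x 30 + 12 x 0.5 = 306 degrees
Minute hand: 12 x 6 = 72 degrees
Difference: |306 - 72| = 234 degrees
Smaller angle: 360 - 234 = 126 degrees

Final answer: 126 degrees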